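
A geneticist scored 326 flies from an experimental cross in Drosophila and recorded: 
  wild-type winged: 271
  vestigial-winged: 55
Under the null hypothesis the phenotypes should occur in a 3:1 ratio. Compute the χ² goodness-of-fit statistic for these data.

The 3:1 ratio has 4 parts, so with N = 326 the expected counts are:
  wild-type winged: 326 × 3/4 = 244.5
  vestigial-winged: 326 × 1/4 = 81.5
χ² = Σ (O − E)² / E
  wild-type winged: (271 − 244.5)² / 244.5 = 2.8722
  vestigial-winged: (55 − 81.5)² / 81.5 = 8.6166
χ² = 2.8722 + 8.6166 = 11.4888 ≈ 11.489

11.489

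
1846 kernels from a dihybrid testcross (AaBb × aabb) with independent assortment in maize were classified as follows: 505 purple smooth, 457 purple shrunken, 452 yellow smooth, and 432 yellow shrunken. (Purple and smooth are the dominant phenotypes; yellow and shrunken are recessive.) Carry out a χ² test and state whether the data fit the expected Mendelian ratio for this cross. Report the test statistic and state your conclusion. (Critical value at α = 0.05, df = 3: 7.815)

6.225; consistent

A dihybrid testcross with independent assortment gives a 1:1:1:1 ratio.
Under the 1:1:1:1 hypothesis (Σ ratio = 4, N = 1846):
  purple smooth: 1846 × 1/4 = 461.5
  purple shrunken: 1846 × 1/4 = 461.5
  yellow smooth: 1846 × 1/4 = 461.5
  yellow shrunken: 1846 × 1/4 = 461.5
χ² = Σ (O − E)² / E
  purple smooth: (505 − 461.5)² / 461.5 = 4.1002
  purple shrunken: (457 − 461.5)² / 461.5 = 0.0439
  yellow smooth: (452 − 461.5)² / 461.5 = 0.1956
  yellow shrunken: (432 − 461.5)² / 461.5 = 1.8857
χ² = 4.1002 + 0.0439 + 0.1956 + 1.8857 = 6.2254 ≈ 6.225
Degrees of freedom = 4 − 1 = 3; critical value at α = 0.05 is 7.815.
Since 6.225 < 7.815, we fail to reject the null hypothesis — the data are consistent with the 1:1:1:1 ratio.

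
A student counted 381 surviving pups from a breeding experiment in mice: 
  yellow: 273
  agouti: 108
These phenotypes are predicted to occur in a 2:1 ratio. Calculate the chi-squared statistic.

4.264

Expected counts for N = 381 under a 2:1 ratio (total parts = 3):
  yellow: 381 × 2/3 = 254
  agouti: 381 × 1/3 = 127
χ² = Σ (O − E)² / E
  yellow: (273 − 254)² / 254 = 1.4213
  agouti: (108 − 127)² / 127 = 2.8425
χ² = 1.4213 + 2.8425 = 4.2638 ≈ 4.264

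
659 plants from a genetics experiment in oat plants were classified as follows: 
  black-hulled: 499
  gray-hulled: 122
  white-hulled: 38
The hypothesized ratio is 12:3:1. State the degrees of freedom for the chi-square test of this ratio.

A goodness-of-fit test with 3 phenotype classes has df = 3 − 1 = 2.

2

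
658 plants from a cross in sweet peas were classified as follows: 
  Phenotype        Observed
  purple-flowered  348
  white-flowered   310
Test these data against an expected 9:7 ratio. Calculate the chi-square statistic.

Total ratio parts = 16. Expected numbers out of 658:
  purple-flowered: 658 × 9/16 = 370.125
  white-flowered: 658 × 7/16 = 287.875
χ² = Σ (O − E)² / E
  purple-flowered: (348 − 370.125)² / 370.125 = 1.3226
  white-flowered: (310 − 287.875)² / 287.875 = 1.7004
χ² = 1.3226 + 1.7004 = 3.023

3.023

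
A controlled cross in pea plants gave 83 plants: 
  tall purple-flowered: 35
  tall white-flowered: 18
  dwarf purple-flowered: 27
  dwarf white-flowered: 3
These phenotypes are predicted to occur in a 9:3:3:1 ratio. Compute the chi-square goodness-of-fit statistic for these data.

12.636

Under the 9:3:3:1 hypothesis (Σ ratio = 16, N = 83):
  tall purple-flowered: 83 × 9/16 = 46.6875
  tall white-flowered: 83 × 3/16 = 15.5625
  dwarf purple-flowered: 83 × 3/16 = 15.5625
  dwarf white-flowered: 83 × 1/16 = 5.1875
χ² = Σ (O − E)² / E
  tall purple-flowered: (35 − 46.6875)² / 46.6875 = 2.9258
  tall white-flowered: (18 − 15.5625)² / 15.5625 = 0.3818
  dwarf purple-flowered: (27 − 15.5625)² / 15.5625 = 8.4059
  dwarf white-flowered: (3 − 5.1875)² / 5.1875 = 0.9224
χ² = 2.9258 + 0.3818 + 8.4059 + 0.9224 = 12.6359 ≈ 12.636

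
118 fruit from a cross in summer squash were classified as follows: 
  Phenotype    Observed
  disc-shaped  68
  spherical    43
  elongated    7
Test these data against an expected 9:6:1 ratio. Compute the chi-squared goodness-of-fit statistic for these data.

0.094

The 9:6:1 ratio has 16 parts, so with N = 118 the expected counts are:
  disc-shaped: 118 × 9/16 = 66.375
  spherical: 118 × 6/16 = 44.25
  elongated: 118 × 1/16 = 7.375
χ² = Σ (O − E)² / E
  disc-shaped: (68 − 66.375)² / 66.375 = 0.0398
  spherical: (43 − 44.25)² / 44.25 = 0.0353
  elongated: (7 − 7.375)² / 7.375 = 0.0191
χ² = 0.0398 + 0.0353 + 0.0191 = 0.0942 ≈ 0.094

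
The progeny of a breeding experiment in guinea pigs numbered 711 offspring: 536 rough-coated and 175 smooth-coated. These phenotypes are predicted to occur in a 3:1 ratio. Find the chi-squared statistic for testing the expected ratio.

Under the 3:1 hypothesis (Σ ratio = 4, N = 711):
  rough-coated: 711 × 3/4 = 533.25
  smooth-coated: 711 × 1/4 = 177.75
χ² = Σ (O − E)² / E
  rough-coated: (536 − 533.25)² / 533.25 = 0.0142
  smooth-coated: (175 − 177.75)² / 177.75 = 0.0425
χ² = 0.0142 + 0.0425 = 0.0567 ≈ 0.057

0.057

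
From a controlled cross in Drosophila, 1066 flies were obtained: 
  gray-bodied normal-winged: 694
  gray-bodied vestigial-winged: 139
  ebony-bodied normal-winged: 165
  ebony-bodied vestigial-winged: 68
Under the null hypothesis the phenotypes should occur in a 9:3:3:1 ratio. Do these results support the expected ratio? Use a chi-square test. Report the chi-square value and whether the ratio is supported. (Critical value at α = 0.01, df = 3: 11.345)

39.508; not consistent

Expected counts for N = 1066 under a 9:3:3:1 ratio (total parts = 16):
  gray-bodied normal-winged: 1066 × 9/16 = 599.625
  gray-bodied vestigial-winged: 1066 × 3/16 = 199.875
  ebony-bodied normal-winged: 1066 × 3/16 = 199.875
  ebony-bodied vestigial-winged: 1066 × 1/16 = 66.625
χ² = Σ (O − E)² / E
  gray-bodied normal-winged: (694 − 599.625)² / 599.625 = 14.8537
  gray-bodied vestigial-winged: (139 − 199.875)² / 199.875 = 18.5404
  ebony-bodied normal-winged: (165 − 199.875)² / 199.875 = 6.0851
  ebony-bodied vestigial-winged: (68 − 66.625)² / 66.625 = 0.0284
χ² = 14.8537 + 18.5404 + 6.0851 + 0.0284 = 39.5076 ≈ 39.508
Degrees of freedom = 4 − 1 = 3; critical value at α = 0.01 is 11.345.
Since 39.508 > 11.345, we reject the null hypothesis — the data do not fit the 9:3:3:1 ratio.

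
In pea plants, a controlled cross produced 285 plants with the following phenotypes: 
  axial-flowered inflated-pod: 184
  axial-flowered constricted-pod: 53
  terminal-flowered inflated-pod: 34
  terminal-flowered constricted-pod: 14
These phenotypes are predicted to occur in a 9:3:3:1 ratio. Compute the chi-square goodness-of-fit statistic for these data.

11.390

The 9:3:3:1 ratio has 16 parts, so with N = 285 the expected counts are:
  axial-flowered inflated-pod: 285 × 9/16 = 160.3125
  axial-flowered constricted-pod: 285 × 3/16 = 53.4375
  terminal-flowered inflated-pod: 285 × 3/16 = 53.4375
  terminal-flowered constricted-pod: 285 × 1/16 = 17.8125
χ² = Σ (O − E)² / E
  axial-flowered inflated-pod: (184 − 160.3125)² / 160.3125 = 3.5000
  axial-flowered constricted-pod: (53 − 53.4375)² / 53.4375 = 0.0036
  terminal-flowered inflated-pod: (34 − 53.4375)² / 53.4375 = 7.0702
  terminal-flowered constricted-pod: (14 − 17.8125)² / 17.8125 = 0.8160
χ² = 3.5000 + 0.0036 + 7.0702 + 0.8160 = 11.3898 ≈ 11.390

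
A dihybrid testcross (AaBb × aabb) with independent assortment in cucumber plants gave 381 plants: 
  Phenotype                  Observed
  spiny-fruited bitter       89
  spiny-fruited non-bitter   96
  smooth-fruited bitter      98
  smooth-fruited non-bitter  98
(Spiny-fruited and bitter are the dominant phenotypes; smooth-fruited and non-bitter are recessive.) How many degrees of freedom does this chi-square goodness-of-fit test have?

A dihybrid testcross with independent assortment gives a 1:1:1:1 ratio.
A goodness-of-fit test with 4 phenotype classes has df = 4 − 1 = 3.

3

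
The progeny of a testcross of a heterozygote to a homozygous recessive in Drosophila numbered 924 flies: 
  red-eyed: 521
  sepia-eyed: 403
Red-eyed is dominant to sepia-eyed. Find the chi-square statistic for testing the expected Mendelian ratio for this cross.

A testcross of a heterozygote (Aa × aa) gives a 1:1 phenotypic ratio.
Expected counts for N = 924 under a 1:1 ratio (total parts = 2):
  red-eyed: 924 × 1/2 = 462
  sepia-eyed: 924 × 1/2 = 462
χ² = Σ (O − E)² / E
  red-eyed: (521 − 462)² / 462 = 7.5346
  sepia-eyed: (403 − 462)² / 462 = 7.5346
χ² = 7.5346 + 7.5346 = 15.0692 ≈ 15.069

15.069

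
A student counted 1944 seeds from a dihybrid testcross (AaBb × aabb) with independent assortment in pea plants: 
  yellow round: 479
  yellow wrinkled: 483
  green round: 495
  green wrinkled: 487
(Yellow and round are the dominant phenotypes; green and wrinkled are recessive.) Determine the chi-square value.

A dihybrid testcross with independent assortment gives a 1:1:1:1 ratio.
Expected counts for N = 1944 under a 1:1:1:1 ratio (total parts = 4):
  yellow round: 1944 × 1/4 = 486
  yellow wrinkled: 1944 × 1/4 = 486
  green round: 1944 × 1/4 = 486
  green wrinkled: 1944 × 1/4 = 486
χ² = Σ (O − E)² / E
  yellow round: (479 − 486)² / 486 = 0.1008
  yellow wrinkled: (483 − 486)² / 486 = 0.0185
  green round: (495 − 486)² / 486 = 0.1667
  green wrinkled: (487 − 486)² / 486 = 0.0021
χ² = 0.1008 + 0.0185 + 0.1667 + 0.0021 = 0.2881 ≈ 0.288

0.288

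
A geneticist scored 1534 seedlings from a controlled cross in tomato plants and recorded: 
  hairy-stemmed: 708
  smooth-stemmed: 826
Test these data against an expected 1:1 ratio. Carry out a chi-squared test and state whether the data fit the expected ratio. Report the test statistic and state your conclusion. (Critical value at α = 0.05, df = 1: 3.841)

9.077; not consistent

Under the 1:1 hypothesis (Σ ratio = 2, N = 1534):
  hairy-stemmed: 1534 × 1/2 = 767
  smooth-stemmed: 1534 × 1/2 = 767
χ² = Σ (O − E)² / E
  hairy-stemmed: (708 − 767)² / 767 = 4.5385
  smooth-stemmed: (826 − 767)² / 767 = 4.5385
χ² = 4.5385 + 4.5385 = 9.077
Degrees of freedom = 2 − 1 = 1; critical value at α = 0.05 is 3.841.
Since 9.077 > 3.841, we reject the null hypothesis — the data do not fit the 1:1 ratio.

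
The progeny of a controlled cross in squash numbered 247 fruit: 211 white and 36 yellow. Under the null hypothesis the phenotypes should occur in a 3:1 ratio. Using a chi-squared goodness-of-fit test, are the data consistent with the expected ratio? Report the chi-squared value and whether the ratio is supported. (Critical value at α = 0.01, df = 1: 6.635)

14.317; not consistent

The 3:1 ratio has 4 parts, so with N = 247 the expected counts are:
  white: 247 × 3/4 = 185.25
  yellow: 247 × 1/4 = 61.75
χ² = Σ (O − E)² / E
  white: (211 − 185.25)² / 185.25 = 3.5793
  yellow: (36 − 61.75)² / 61.75 = 10.7379
χ² = 3.5793 + 10.7379 = 14.3172 ≈ 14.317
Degrees of freedom = 2 − 1 = 1; critical value at α = 0.01 is 6.635.
Since 14.317 > 6.635, we reject the null hypothesis — the data do not fit the 3:1 ratio.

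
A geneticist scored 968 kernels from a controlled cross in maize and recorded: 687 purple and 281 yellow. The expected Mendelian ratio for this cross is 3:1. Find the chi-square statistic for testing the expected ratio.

8.380

Under the 3:1 hypothesis (Σ ratio = 4, N = 968):
  purple: 968 × 3/4 = 726
  yellow: 968 × 1/4 = 242
χ² = Σ (O − E)² / E
  purple: (687 − 726)² / 726 = 2.0950
  yellow: (281 − 242)² / 242 = 6.2851
χ² = 2.0950 + 6.2851 = 8.3801 ≈ 8.380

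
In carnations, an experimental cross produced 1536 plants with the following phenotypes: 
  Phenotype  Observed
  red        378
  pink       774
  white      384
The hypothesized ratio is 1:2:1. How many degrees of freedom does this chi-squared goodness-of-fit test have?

A goodness-of-fit test with 3 phenotype classes has df = 3 − 1 = 2.

2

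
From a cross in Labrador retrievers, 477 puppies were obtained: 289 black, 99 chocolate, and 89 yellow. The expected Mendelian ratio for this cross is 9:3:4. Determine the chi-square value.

10.291

The 9:3:4 ratio has 16 parts, so with N = 477 the expected counts are:
  black: 477 × 9/16 = 268.3125
  chocolate: 477 × 3/16 = 89.4375
  yellow: 477 × 4/16 = 119.25
χ² = Σ (O − E)² / E
  black: (289 − 268.3125)² / 268.3125 = 1.5951
  chocolate: (99 − 89.4375)² / 89.4375 = 1.0224
  yellow: (89 − 119.25)² / 119.25 = 7.6735
χ² = 1.5951 + 1.0224 + 7.6735 = 10.291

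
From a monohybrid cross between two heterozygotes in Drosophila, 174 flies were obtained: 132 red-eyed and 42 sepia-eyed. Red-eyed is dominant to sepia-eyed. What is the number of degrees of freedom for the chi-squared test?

For a monohybrid cross between heterozygotes with complete dominance, the expected phenotypic ratio is 3:1.
A goodness-of-fit test with 2 phenotype classes has df = 2 − 1 = 1.

1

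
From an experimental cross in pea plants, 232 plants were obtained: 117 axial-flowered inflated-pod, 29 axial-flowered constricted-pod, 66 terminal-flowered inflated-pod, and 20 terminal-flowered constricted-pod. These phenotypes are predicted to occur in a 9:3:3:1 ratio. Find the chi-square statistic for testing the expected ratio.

19.954

Total ratio parts = 16. Expected numbers out of 232:
  axial-flowered inflated-pod: 232 × 9/16 = 130.5
  axial-flowered constricted-pod: 232 × 3/16 = 43.5
  terminal-flowered inflated-pod: 232 × 3/16 = 43.5
  terminal-flowered constricted-pod: 232 × 1/16 = 14.5
χ² = Σ (O − E)² / E
  axial-flowered inflated-pod: (117 − 130.5)² / 130.5 = 1.3966
  axial-flowered constricted-pod: (29 − 43.5)² / 43.5 = 4.8333
  terminal-flowered inflated-pod: (66 − 43.5)² / 43.5 = 11.6379
  terminal-flowered constricted-pod: (20 − 14.5)² / 14.5 = 2.0862
χ² = 1.3966 + 4.8333 + 11.6379 + 2.0862 = 19.954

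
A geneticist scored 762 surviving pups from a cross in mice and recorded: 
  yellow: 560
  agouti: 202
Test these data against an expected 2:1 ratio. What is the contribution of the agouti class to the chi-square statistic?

Expected counts for N = 762 under a 2:1 ratio (total parts = 3):
  yellow: 762 × 2/3 = 508
  agouti: 762 × 1/3 = 254
Contribution of agouti: (202 − 254)² / 254 = 10.6457

10.646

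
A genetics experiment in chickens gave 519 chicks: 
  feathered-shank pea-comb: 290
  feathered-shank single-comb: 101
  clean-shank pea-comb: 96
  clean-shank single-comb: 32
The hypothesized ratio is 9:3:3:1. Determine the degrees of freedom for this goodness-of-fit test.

3

A goodness-of-fit test with 4 phenotype classes has df = 4 − 1 = 3.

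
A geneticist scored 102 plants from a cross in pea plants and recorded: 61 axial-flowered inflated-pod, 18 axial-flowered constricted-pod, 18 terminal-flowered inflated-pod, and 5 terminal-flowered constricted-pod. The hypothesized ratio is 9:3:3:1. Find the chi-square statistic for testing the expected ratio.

Expected counts for N = 102 under a 9:3:3:1 ratio (total parts = 16):
  axial-flowered inflated-pod: 102 × 9/16 = 57.375
  axial-flowered constricted-pod: 102 × 3/16 = 19.125
  terminal-flowered inflated-pod: 102 × 3/16 = 19.125
  terminal-flowered constricted-pod: 102 × 1/16 = 6.375
χ² = Σ (O − E)² / E
  axial-flowered inflated-pod: (61 − 57.375)² / 57.375 = 0.2290
  axial-flowered constricted-pod: (18 − 19.125)² / 19.125 = 0.0662
  terminal-flowered inflated-pod: (18 − 19.125)² / 19.125 = 0.0662
  terminal-flowered constricted-pod: (5 − 6.375)² / 6.375 = 0.2966
χ² = 0.2290 + 0.0662 + 0.0662 + 0.2966 = 0.658

0.658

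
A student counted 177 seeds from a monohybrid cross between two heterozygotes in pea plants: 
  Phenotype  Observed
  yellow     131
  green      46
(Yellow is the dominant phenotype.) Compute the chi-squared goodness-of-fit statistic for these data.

0.092

For a monohybrid cross between heterozygotes with complete dominance, the expected phenotypic ratio is 3:1.
Under the 3:1 hypothesis (Σ ratio = 4, N = 177):
  yellow: 177 × 3/4 = 132.75
  green: 177 × 1/4 = 44.25
χ² = Σ (O − E)² / E
  yellow: (131 − 132.75)² / 132.75 = 0.0231
  green: (46 − 44.25)² / 44.25 = 0.0692
χ² = 0.0231 + 0.0692 = 0.0923 ≈ 0.092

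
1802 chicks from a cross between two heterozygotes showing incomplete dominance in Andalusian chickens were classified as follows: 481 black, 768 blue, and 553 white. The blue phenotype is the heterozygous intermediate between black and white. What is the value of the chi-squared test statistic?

With incomplete dominance, a heterozygote × heterozygote cross gives a 1:2:1 phenotypic ratio.
Expected counts for N = 1802 under a 1:2:1 ratio (total parts = 4):
  black: 1802 × 1/4 = 450.5
  blue: 1802 × 2/4 = 901
  white: 1802 × 1/4 = 450.5
χ² = Σ (O − E)² / E
  black: (481 − 450.5)² / 450.5 = 2.0649
  blue: (768 − 901)² / 901 = 19.6326
  white: (553 − 450.5)² / 450.5 = 23.3213
χ² = 2.0649 + 19.6326 + 23.3213 = 45.0188 ≈ 45.019

45.019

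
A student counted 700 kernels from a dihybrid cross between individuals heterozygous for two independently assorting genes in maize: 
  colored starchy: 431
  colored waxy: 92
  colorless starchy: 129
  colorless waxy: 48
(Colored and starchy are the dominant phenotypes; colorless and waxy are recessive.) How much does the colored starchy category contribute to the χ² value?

3.524

A dihybrid F₂ with independent assortment and complete dominance at both loci gives a 9:3:3:1 phenotypic ratio.
The 9:3:3:1 ratio has 16 parts, so with N = 700 the expected counts are:
  colored starchy: 700 × 9/16 = 393.75
  colored waxy: 700 × 3/16 = 131.25
  colorless starchy: 700 × 3/16 = 131.25
  colorless waxy: 700 × 1/16 = 43.75
Contribution of colored starchy: (431 − 393.75)² / 393.75 = 3.5240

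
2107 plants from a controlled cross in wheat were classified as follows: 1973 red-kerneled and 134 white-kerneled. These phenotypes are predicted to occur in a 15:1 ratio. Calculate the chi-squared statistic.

0.043

Expected counts for N = 2107 under a 15:1 ratio (total parts = 16):
  red-kerneled: 2107 × 15/16 = 1975.3125
  white-kerneled: 2107 × 1/16 = 131.6875
χ² = Σ (O − E)² / E
  red-kerneled: (1973 − 1975.3125)² / 1975.3125 = 0.0027
  white-kerneled: (134 − 131.6875)² / 131.6875 = 0.0406
χ² = 0.0027 + 0.0406 = 0.0433 ≈ 0.043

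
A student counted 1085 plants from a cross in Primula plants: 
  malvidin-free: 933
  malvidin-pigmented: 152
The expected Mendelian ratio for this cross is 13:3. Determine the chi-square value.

16.007

Expected counts for N = 1085 under a 13:3 ratio (total parts = 16):
  malvidin-free: 1085 × 13/16 = 881.5625
  malvidin-pigmented: 1085 × 3/16 = 203.4375
χ² = Σ (O − E)² / E
  malvidin-free: (933 − 881.5625)² / 881.5625 = 3.0013
  malvidin-pigmented: (152 − 203.4375)² / 203.4375 = 13.0055
χ² = 3.0013 + 13.0055 = 16.0068 ≈ 16.007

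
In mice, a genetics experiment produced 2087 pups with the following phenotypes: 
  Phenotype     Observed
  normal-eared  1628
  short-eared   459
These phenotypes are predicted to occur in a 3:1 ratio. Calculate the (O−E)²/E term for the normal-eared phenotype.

2.516

The 3:1 ratio has 4 parts, so with N = 2087 the expected counts are:
  normal-eared: 2087 × 3/4 = 1565.25
  short-eared: 2087 × 1/4 = 521.75
Contribution of normal-eared: (1628 − 1565.25)² / 1565.25 = 2.5156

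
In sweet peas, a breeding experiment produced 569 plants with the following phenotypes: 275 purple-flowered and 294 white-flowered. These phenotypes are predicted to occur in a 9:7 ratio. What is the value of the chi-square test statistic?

14.502

Under the 9:7 hypothesis (Σ ratio = 16, N = 569):
  purple-flowered: 569 × 9/16 = 320.0625
  white-flowered: 569 × 7/16 = 248.9375
χ² = Σ (O − E)² / E
  purple-flowered: (275 − 320.0625)² / 320.0625 = 6.3445
  white-flowered: (294 − 248.9375)² / 248.9375 = 8.1572
χ² = 6.3445 + 8.1572 = 14.5017 ≈ 14.502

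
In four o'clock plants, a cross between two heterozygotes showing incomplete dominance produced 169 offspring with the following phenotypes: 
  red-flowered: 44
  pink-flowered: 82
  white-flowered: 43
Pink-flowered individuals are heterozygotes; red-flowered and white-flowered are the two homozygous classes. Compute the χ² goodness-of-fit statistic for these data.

With incomplete dominance, a heterozygote × heterozygote cross gives a 1:2:1 phenotypic ratio.
Total ratio parts = 4. Expected numbers out of 169:
  red-flowered: 169 × 1/4 = 42.25
  pink-flowered: 169 × 2/4 = 84.5
  white-flowered: 169 × 1/4 = 42.25
χ² = Σ (O − E)² / E
  red-flowered: (44 − 42.25)² / 42.25 = 0.0725
  pink-flowered: (82 − 84.5)² / 84.5 = 0.0740
  white-flowered: (43 − 42.25)² / 42.25 = 0.0133
χ² = 0.0725 + 0.0740 + 0.0133 = 0.1598 ≈ 0.160

0.160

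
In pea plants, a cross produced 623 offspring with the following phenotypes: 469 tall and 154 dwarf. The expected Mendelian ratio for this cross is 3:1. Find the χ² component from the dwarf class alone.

Expected counts for N = 623 under a 3:1 ratio (total parts = 4):
  tall: 623 × 3/4 = 467.25
  dwarf: 623 × 1/4 = 155.75
Contribution of dwarf: (154 − 155.75)² / 155.75 = 0.0197

0.020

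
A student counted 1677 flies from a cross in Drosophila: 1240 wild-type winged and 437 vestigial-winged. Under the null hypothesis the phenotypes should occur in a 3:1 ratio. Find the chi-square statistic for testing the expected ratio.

1.002

Under the 3:1 hypothesis (Σ ratio = 4, N = 1677):
  wild-type winged: 1677 × 3/4 = 1257.75
  vestigial-winged: 1677 × 1/4 = 419.25
χ² = Σ (O − E)² / E
  wild-type winged: (1240 − 1257.75)² / 1257.75 = 0.2505
  vestigial-winged: (437 − 419.25)² / 419.25 = 0.7515
χ² = 0.2505 + 0.7515 = 1.002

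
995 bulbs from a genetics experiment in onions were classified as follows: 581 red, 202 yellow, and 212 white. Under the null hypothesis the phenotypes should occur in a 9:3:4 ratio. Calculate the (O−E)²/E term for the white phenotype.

The 9:3:4 ratio has 16 parts, so with N = 995 the expected counts are:
  red: 995 × 9/16 = 559.6875
  yellow: 995 × 3/16 = 186.5625
  white: 995 × 4/16 = 248.75
Contribution of white: (212 − 248.75)² / 248.75 = 5.4294

5.429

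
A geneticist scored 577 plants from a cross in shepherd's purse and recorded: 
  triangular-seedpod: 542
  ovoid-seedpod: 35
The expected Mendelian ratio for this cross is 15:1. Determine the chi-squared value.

0.033

Total ratio parts = 16. Expected numbers out of 577:
  triangular-seedpod: 577 × 15/16 = 540.9375
  ovoid-seedpod: 577 × 1/16 = 36.0625
χ² = Σ (O − E)² / E
  triangular-seedpod: (542 − 540.9375)² / 540.9375 = 0.0021
  ovoid-seedpod: (35 − 36.0625)² / 36.0625 = 0.0313
χ² = 0.0021 + 0.0313 = 0.0334 ≈ 0.033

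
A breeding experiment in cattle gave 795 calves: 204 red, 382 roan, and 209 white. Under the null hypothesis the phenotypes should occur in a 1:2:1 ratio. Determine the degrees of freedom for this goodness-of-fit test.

A goodness-of-fit test with 3 phenotype classes has df = 3 − 1 = 2.

2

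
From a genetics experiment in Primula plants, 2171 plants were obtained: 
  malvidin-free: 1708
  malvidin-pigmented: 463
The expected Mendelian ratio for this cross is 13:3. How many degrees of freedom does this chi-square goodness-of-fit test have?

1

A goodness-of-fit test with 2 phenotype classes has df = 2 − 1 = 1.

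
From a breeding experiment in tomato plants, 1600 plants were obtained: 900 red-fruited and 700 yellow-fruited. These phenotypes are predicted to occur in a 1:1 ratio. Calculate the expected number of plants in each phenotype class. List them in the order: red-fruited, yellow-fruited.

Total ratio parts = 2. Expected numbers out of 1600:
  red-fruited: 1600 × 1/2 = 800
  yellow-fruited: 1600 × 1/2 = 800

800, 800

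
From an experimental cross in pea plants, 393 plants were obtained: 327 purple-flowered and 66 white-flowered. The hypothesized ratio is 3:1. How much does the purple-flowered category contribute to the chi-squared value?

3.529

The 3:1 ratio has 4 parts, so with N = 393 the expected counts are:
  purple-flowered: 393 × 3/4 = 294.75
  white-flowered: 393 × 1/4 = 98.25
Contribution of purple-flowered: (327 − 294.75)² / 294.75 = 3.5286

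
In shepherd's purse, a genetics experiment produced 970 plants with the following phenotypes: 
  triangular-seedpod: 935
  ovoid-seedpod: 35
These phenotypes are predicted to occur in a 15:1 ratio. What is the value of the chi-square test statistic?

The 15:1 ratio has 16 parts, so with N = 970 the expected counts are:
  triangular-seedpod: 970 × 15/16 = 909.375
  ovoid-seedpod: 970 × 1/16 = 60.625
χ² = Σ (O − E)² / E
  triangular-seedpod: (935 − 909.375)² / 909.375 = 0.7221
  ovoid-seedpod: (35 − 60.625)² / 60.625 = 10.8312
χ² = 0.7221 + 10.8312 = 11.5533 ≈ 11.553

11.553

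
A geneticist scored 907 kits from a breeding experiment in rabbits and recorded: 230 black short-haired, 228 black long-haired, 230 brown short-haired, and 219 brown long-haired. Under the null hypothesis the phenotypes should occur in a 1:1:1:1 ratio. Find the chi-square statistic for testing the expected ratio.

Under the 1:1:1:1 hypothesis (Σ ratio = 4, N = 907):
  black short-haired: 907 × 1/4 = 226.75
  black long-haired: 907 × 1/4 = 226.75
  brown short-haired: 907 × 1/4 = 226.75
  brown long-haired: 907 × 1/4 = 226.75
χ² = Σ (O − E)² / E
  black short-haired: (230 − 226.75)² / 226.75 = 0.0466
  black long-haired: (228 − 226.75)² / 226.75 = 0.0069
  brown short-haired: (230 − 226.75)² / 226.75 = 0.0466
  brown long-haired: (219 − 226.75)² / 226.75 = 0.2649
χ² = 0.0466 + 0.0069 + 0.0466 + 0.2649 = 0.365

0.365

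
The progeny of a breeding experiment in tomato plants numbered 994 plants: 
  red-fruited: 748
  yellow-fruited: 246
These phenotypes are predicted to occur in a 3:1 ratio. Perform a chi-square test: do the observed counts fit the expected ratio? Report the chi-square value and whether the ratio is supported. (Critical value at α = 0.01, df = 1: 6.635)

Under the 3:1 hypothesis (Σ ratio = 4, N = 994):
  red-fruited: 994 × 3/4 = 745.5
  yellow-fruited: 994 × 1/4 = 248.5
χ² = Σ (O − E)² / E
  red-fruited: (748 − 745.5)² / 745.5 = 0.0084
  yellow-fruited: (246 − 248.5)² / 248.5 = 0.0252
χ² = 0.0084 + 0.0252 = 0.0336 ≈ 0.034
Degrees of freedom = 2 − 1 = 1; critical value at α = 0.01 is 6.635.
Since 0.034 < 6.635, we fail to reject the null hypothesis — the data are consistent with the 3:1 ratio.

0.034; consistent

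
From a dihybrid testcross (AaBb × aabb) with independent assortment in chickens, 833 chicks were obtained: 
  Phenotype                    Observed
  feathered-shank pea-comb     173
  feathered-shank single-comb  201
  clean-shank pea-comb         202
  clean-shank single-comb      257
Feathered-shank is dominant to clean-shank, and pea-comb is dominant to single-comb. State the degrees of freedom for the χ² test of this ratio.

3

A dihybrid testcross with independent assortment gives a 1:1:1:1 ratio.
A goodness-of-fit test with 4 phenotype classes has df = 4 − 1 = 3.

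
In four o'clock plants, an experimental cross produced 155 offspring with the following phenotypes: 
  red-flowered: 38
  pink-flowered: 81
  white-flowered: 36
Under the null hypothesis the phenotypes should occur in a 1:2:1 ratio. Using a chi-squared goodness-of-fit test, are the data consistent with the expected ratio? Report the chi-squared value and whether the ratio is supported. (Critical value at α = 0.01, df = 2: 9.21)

The 1:2:1 ratio has 4 parts, so with N = 155 the expected counts are:
  red-flowered: 155 × 1/4 = 38.75
  pink-flowered: 155 × 2/4 = 77.5
  white-flowered: 155 × 1/4 = 38.75
χ² = Σ (O − E)² / E
  red-flowered: (38 − 38.75)² / 38.75 = 0.0145
  pink-flowered: (81 − 77.5)² / 77.5 = 0.1581
  white-flowered: (36 − 38.75)² / 38.75 = 0.1952
χ² = 0.0145 + 0.1581 + 0.1952 = 0.3678 ≈ 0.368
Degrees of freedom = 3 − 1 = 2; critical value at α = 0.01 is 9.21.
Since 0.368 < 9.21, we fail to reject the null hypothesis — the data are consistent with the 1:2:1 ratio.

0.368; consistent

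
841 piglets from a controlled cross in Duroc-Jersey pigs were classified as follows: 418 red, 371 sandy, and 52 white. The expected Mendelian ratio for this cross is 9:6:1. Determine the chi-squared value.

Expected counts for N = 841 under a 9:6:1 ratio (total parts = 16):
  red: 841 × 9/16 = 473.0625
  sandy: 841 × 6/16 = 315.375
  white: 841 × 1/16 = 52.5625
χ² = Σ (O − E)² / E
  red: (418 − 473.0625)² / 473.0625 = 6.4090
  sandy: (371 − 315.375)² / 315.375 = 9.8110
  white: (52 − 52.5625)² / 52.5625 = 0.0060
χ² = 6.4090 + 9.8110 + 0.0060 = 16.226

16.226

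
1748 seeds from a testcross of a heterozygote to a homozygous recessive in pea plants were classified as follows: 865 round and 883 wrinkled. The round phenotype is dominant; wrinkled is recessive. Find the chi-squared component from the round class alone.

0.093

A testcross of a heterozygote (Aa × aa) gives a 1:1 phenotypic ratio.
Total ratio parts = 2. Expected numbers out of 1748:
  round: 1748 × 1/2 = 874
  wrinkled: 1748 × 1/2 = 874
Contribution of round: (865 − 874)² / 874 = 0.0927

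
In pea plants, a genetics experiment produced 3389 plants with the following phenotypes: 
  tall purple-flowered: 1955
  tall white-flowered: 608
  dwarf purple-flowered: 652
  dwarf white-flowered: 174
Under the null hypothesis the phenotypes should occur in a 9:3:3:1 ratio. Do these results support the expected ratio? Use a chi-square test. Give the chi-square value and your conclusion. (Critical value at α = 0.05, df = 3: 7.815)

9.610; not consistent

The 9:3:3:1 ratio has 16 parts, so with N = 3389 the expected counts are:
  tall purple-flowered: 3389 × 9/16 = 1906.3125
  tall white-flowered: 3389 × 3/16 = 635.4375
  dwarf purple-flowered: 3389 × 3/16 = 635.4375
  dwarf white-flowered: 3389 × 1/16 = 211.8125
χ² = Σ (O − E)² / E
  tall purple-flowered: (1955 − 1906.3125)² / 1906.3125 = 1.2435
  tall white-flowered: (608 − 635.4375)² / 635.4375 = 1.1847
  dwarf purple-flowered: (652 − 635.4375)² / 635.4375 = 0.4317
  dwarf white-flowered: (174 − 211.8125)² / 211.8125 = 6.7502
χ² = 1.2435 + 1.1847 + 0.4317 + 6.7502 = 9.6101 ≈ 9.610
Degrees of freedom = 4 − 1 = 3; critical value at α = 0.05 is 7.815.
Since 9.610 > 7.815, we reject the null hypothesis — the data do not fit the 9:3:3:1 ratio.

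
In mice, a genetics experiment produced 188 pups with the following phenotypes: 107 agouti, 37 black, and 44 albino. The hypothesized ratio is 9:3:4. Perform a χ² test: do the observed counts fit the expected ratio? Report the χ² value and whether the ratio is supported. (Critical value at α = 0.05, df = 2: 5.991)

The 9:3:4 ratio has 16 parts, so with N = 188 the expected counts are:
  agouti: 188 × 9/16 = 105.75
  black: 188 × 3/16 = 35.25
  albino: 188 × 4/16 = 47
χ² = Σ (O − E)² / E
  agouti: (107 − 105.75)² / 105.75 = 0.0148
  black: (37 − 35.25)² / 35.25 = 0.0869
  albino: (44 − 47)² / 47 = 0.1915
χ² = 0.0148 + 0.0869 + 0.1915 = 0.2932 ≈ 0.293
Degrees of freedom = 3 − 1 = 2; critical value at α = 0.05 is 5.991.
Since 0.293 < 5.991, we fail to reject the null hypothesis — the data are consistent with the 9:3:4 ratio.

0.293; consistent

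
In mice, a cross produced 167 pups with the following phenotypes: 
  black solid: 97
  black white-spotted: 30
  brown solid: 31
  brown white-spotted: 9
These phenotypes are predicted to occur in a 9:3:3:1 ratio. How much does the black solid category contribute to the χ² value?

0.100

Expected counts for N = 167 under a 9:3:3:1 ratio (total parts = 16):
  black solid: 167 × 9/16 = 93.9375
  black white-spotted: 167 × 3/16 = 31.3125
  brown solid: 167 × 3/16 = 31.3125
  brown white-spotted: 167 × 1/16 = 10.4375
Contribution of black solid: (97 − 93.9375)² / 93.9375 = 0.0998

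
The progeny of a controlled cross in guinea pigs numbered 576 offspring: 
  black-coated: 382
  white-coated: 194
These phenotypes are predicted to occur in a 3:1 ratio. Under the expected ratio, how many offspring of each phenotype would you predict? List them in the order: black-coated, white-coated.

The 3:1 ratio has 4 parts, so with N = 576 the expected counts are:
  black-coated: 576 × 3/4 = 432
  white-coated: 576 × 1/4 = 144

432, 144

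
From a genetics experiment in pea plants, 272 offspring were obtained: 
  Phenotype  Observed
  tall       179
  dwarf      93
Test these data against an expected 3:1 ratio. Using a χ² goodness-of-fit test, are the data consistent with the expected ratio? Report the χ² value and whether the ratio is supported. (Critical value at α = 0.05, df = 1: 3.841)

12.255; not consistent

Under the 3:1 hypothesis (Σ ratio = 4, N = 272):
  tall: 272 × 3/4 = 204
  dwarf: 272 × 1/4 = 68
χ² = Σ (O − E)² / E
  tall: (179 − 204)² / 204 = 3.0637
  dwarf: (93 − 68)² / 68 = 9.1912
χ² = 3.0637 + 9.1912 = 12.2549 ≈ 12.255
Degrees of freedom = 2 − 1 = 1; critical value at α = 0.05 is 3.841.
Since 12.255 > 3.841, we reject the null hypothesis — the data do not fit the 3:1 ratio.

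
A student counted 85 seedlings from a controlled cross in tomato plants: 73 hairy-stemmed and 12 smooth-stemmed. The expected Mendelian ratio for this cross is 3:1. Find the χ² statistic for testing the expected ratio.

5.369

Total ratio parts = 4. Expected numbers out of 85:
  hairy-stemmed: 85 × 3/4 = 63.75
  smooth-stemmed: 85 × 1/4 = 21.25
χ² = Σ (O − E)² / E
  hairy-stemmed: (73 − 63.75)² / 63.75 = 1.3422
  smooth-stemmed: (12 − 21.25)² / 21.25 = 4.0265
χ² = 1.3422 + 4.0265 = 5.3687 ≈ 5.369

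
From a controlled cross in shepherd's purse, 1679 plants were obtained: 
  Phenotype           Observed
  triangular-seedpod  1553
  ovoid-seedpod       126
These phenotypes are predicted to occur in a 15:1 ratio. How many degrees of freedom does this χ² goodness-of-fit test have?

A goodness-of-fit test with 2 phenotype classes has df = 2 − 1 = 1.

1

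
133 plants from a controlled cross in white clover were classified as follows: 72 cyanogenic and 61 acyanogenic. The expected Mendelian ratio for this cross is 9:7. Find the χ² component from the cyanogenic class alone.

Expected counts for N = 133 under a 9:7 ratio (total parts = 16):
  cyanogenic: 133 × 9/16 = 74.8125
  acyanogenic: 133 × 7/16 = 58.1875
Contribution of cyanogenic: (72 − 74.8125)² / 74.8125 = 0.1057

0.106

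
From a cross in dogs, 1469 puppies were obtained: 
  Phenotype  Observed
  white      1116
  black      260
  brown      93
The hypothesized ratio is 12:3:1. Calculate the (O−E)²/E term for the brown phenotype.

Expected counts for N = 1469 under a 12:3:1 ratio (total parts = 16):
  white: 1469 × 12/16 = 1101.75
  black: 1469 × 3/16 = 275.4375
  brown: 1469 × 1/16 = 91.8125
Contribution of brown: (93 − 91.8125)² / 91.8125 = 0.0154

0.015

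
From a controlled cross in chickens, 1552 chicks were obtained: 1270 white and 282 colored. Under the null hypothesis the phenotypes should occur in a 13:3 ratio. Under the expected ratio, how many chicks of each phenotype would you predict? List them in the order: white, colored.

Expected counts for N = 1552 under a 13:3 ratio (total parts = 16):
  white: 1552 × 13/16 = 1261
  colored: 1552 × 3/16 = 291

1261, 291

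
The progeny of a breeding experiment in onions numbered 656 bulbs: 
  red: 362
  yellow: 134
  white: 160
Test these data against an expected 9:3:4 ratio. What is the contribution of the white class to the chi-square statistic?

0.098

Expected counts for N = 656 under a 9:3:4 ratio (total parts = 16):
  red: 656 × 9/16 = 369
  yellow: 656 × 3/16 = 123
  white: 656 × 4/16 = 164
Contribution of white: (160 − 164)² / 164 = 0.0976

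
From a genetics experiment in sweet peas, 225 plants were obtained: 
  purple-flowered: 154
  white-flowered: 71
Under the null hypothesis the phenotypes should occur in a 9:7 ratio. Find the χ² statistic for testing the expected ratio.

13.596

Expected counts for N = 225 under a 9:7 ratio (total parts = 16):
  purple-flowered: 225 × 9/16 = 126.5625
  white-flowered: 225 × 7/16 = 98.4375
χ² = Σ (O − E)² / E
  purple-flowered: (154 − 126.5625)² / 126.5625 = 5.9482
  white-flowered: (71 − 98.4375)² / 98.4375 = 7.6477
χ² = 5.9482 + 7.6477 = 13.5959 ≈ 13.596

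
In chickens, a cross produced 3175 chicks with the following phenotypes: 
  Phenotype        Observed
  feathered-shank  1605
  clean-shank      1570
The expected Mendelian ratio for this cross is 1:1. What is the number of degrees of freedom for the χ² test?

A goodness-of-fit test with 2 phenotype classes has df = 2 − 1 = 1.

1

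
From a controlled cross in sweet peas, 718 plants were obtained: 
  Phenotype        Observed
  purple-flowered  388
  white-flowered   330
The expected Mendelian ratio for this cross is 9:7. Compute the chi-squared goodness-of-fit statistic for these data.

Under the 9:7 hypothesis (Σ ratio = 16, N = 718):
  purple-flowered: 718 × 9/16 = 403.875
  white-flowered: 718 × 7/16 = 314.125
χ² = Σ (O − E)² / E
  purple-flowered: (388 − 403.875)² / 403.875 = 0.6240
  white-flowered: (330 − 314.125)² / 314.125 = 0.8023
χ² = 0.6240 + 0.8023 = 1.4263 ≈ 1.426

1.426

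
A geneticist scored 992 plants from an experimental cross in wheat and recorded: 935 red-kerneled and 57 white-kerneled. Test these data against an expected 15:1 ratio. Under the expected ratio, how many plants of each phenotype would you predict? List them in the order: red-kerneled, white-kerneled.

Total ratio parts = 16. Expected numbers out of 992:
  red-kerneled: 992 × 15/16 = 930
  white-kerneled: 992 × 1/16 = 62

930, 62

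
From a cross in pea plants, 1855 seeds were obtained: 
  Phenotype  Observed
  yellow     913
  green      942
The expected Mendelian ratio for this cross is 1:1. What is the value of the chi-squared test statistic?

0.453

Total ratio parts = 2. Expected numbers out of 1855:
  yellow: 1855 × 1/2 = 927.5
  green: 1855 × 1/2 = 927.5
χ² = Σ (O − E)² / E
  yellow: (913 − 927.5)² / 927.5 = 0.2267
  green: (942 − 927.5)² / 927.5 = 0.2267
χ² = 0.2267 + 0.2267 = 0.4534 ≈ 0.453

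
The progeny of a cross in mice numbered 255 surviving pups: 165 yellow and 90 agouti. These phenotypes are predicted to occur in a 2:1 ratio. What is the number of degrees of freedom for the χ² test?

A goodness-of-fit test with 2 phenotype classes has df = 2 − 1 = 1.

1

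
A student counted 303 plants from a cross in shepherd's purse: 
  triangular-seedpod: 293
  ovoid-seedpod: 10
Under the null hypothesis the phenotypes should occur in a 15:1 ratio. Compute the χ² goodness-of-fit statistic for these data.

Under the 15:1 hypothesis (Σ ratio = 16, N = 303):
  triangular-seedpod: 303 × 15/16 = 284.0625
  ovoid-seedpod: 303 × 1/16 = 18.9375
χ² = Σ (O − E)² / E
  triangular-seedpod: (293 − 284.0625)² / 284.0625 = 0.2812
  ovoid-seedpod: (10 − 18.9375)² / 18.9375 = 4.2180
χ² = 0.2812 + 4.2180 = 4.4992 ≈ 4.499

4.499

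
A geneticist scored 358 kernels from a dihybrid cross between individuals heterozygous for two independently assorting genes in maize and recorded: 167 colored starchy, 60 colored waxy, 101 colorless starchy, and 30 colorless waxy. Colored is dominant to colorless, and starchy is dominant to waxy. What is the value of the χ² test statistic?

26.318

A dihybrid F₂ with independent assortment and complete dominance at both loci gives a 9:3:3:1 phenotypic ratio.
Under the 9:3:3:1 hypothesis (Σ ratio = 16, N = 358):
  colored starchy: 358 × 9/16 = 201.375
  colored waxy: 358 × 3/16 = 67.125
  colorless starchy: 358 × 3/16 = 67.125
  colorless waxy: 358 × 1/16 = 22.375
χ² = Σ (O − E)² / E
  colored starchy: (167 − 201.375)² / 201.375 = 5.8679
  colored waxy: (60 − 67.125)² / 67.125 = 0.7563
  colorless starchy: (101 − 67.125)² / 67.125 = 17.0952
  colorless waxy: (30 − 22.375)² / 22.375 = 2.5985
χ² = 5.8679 + 0.7563 + 17.0952 + 2.5985 = 26.3179 ≈ 26.318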